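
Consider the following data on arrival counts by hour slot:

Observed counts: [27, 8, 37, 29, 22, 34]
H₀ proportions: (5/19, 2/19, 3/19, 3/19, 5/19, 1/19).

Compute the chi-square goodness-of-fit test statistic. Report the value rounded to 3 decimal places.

n = 157; E_i = n·p_i = [41.32, 16.53, 24.79, 24.79, 41.32, 8.26]
χ² = (27−41.32)²/41.32 + (8−16.53)²/16.53 + (37−24.79)²/24.79 + (29−24.79)²/24.79 + (22−41.32)²/41.32 + (34−8.26)²/8.26 = 105.2807
df = 5

test statistic = 105.281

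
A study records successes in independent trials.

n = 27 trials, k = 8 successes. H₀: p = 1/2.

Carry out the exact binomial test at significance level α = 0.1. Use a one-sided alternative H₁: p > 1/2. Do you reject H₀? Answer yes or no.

reject H₀: no

Exact binomial: n=27, k=8, p₀=1/2=0.5000
P(X≥8) from Σ C(n,i)·p₀^i·(1−p₀)^(n−i)
p-value (one-sided, H₁ greater) = 0.99042
At α=0.1: p ≥ α → fail to reject H₀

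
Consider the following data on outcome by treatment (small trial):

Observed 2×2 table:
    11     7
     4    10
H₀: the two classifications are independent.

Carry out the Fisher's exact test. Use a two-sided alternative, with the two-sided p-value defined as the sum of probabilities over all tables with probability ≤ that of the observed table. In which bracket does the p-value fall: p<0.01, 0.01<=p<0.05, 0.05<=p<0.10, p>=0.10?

Margins: r₁=18, r₂=14, c₁=15, c₂=17, n=32
p_obs = C(18,11)·C(14,4)/C(32,15); sum pmf over tables with pmf ≤ p_obs
p-value (two-sided) = 0.08697
→ bracket: 0.05<=p<0.10

p-value bracket: 0.05<=p<0.10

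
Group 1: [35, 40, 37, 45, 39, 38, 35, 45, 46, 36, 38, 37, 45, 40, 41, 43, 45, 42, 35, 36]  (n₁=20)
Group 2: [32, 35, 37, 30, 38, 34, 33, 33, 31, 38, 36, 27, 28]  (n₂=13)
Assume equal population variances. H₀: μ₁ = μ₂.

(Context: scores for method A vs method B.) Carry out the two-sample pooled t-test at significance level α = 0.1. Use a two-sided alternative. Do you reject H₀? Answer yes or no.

x̄₁=39.900, s₁=3.865, n₁=20
x̄₂=33.231, s₂=3.586, n₂=13
s_p² = [19·3.865² + 12·3.586²]/31 = 14.1325
SE = √(s_p²·(1/20+1/13)) = 1.3393
t = (39.900−33.231)/1.3393 = 4.9796
df = 31
p-value (two-sided) = 0.00002
At α=0.1: p < α → reject H₀

reject H₀: yes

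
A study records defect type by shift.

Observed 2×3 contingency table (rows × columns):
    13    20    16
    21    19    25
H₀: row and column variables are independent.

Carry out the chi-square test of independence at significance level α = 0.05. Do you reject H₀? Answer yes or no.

Row totals [49, 65], col totals [34, 39, 41], n=114
χ² = (13−14.61)²/14.61 + (20−16.76)²/16.76 + (16−17.62)²/17.62 + (21−19.39)²/19.39 + (19−22.24)²/22.24 + (25−23.38)²/23.38 = 1.6709
df = 2
p-value (upper-tail) = 0.43368
At α=0.05: p ≥ α → fail to reject H₀

reject H₀: no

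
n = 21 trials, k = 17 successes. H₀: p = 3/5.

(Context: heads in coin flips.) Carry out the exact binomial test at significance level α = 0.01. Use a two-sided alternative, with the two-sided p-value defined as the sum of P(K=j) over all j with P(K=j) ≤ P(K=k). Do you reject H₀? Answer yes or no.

reject H₀: no

Exact binomial: n=21, k=17, p₀=3/5=0.6000
P(X=j) = C(n,j)·p₀^j·(1−p₀)^(n−j); p = Σ P(X=j) over j with P(X=j) ≤ P(X=17)
p-value (two-sided) = 0.07218
At α=0.01: p ≥ α → fail to reject H₀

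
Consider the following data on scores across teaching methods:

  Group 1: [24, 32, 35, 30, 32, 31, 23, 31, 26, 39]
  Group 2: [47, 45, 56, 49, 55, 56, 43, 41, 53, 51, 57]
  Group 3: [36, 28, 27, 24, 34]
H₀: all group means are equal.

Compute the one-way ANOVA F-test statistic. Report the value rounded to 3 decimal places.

Group means [30.30, 50.27, 29.80], grand mean 38.654
SSB = Σnᵢ(x̄ᵢ−x̄)² = 2574.803; SSW = ΣΣ(x−x̄ᵢ)² = 637.082
MSB = 2574.803/2 = 1287.4014; MSW = 637.082/23 = 27.6992
F = MSB/MSW = 46.4779
df = (2, 23)

test statistic = 46.478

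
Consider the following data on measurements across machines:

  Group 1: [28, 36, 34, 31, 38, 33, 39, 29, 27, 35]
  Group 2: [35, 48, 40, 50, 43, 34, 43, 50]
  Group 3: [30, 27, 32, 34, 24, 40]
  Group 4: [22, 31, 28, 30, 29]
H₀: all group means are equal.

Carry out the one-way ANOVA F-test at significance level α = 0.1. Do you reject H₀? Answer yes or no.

reject H₀: yes

Group means [33.00, 42.88, 31.17, 28.00], grand mean 34.483
SSB = Σnᵢ(x̄ᵢ−x̄)² = 861.533; SSW = ΣΣ(x−x̄ᵢ)² = 639.708
MSB = 861.533/3 = 287.1777; MSW = 639.708/25 = 25.5883
F = MSB/MSW = 11.2230
df = (3, 25)
p-value (upper-tail) = 0.00007
At α=0.1: p < α → reject H₀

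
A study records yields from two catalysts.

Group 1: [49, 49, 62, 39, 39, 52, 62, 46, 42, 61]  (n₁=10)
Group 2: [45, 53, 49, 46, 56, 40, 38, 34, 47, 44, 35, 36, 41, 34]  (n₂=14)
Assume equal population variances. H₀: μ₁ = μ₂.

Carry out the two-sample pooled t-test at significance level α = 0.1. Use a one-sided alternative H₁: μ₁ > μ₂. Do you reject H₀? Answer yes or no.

x̄₁=50.100, s₁=9.049, n₁=10
x̄₂=42.714, s₂=7.054, n₂=14
s_p² = [9·9.049² + 13·7.054²]/22 = 62.8981
SE = √(s_p²·(1/10+1/14)) = 3.2837
t = (50.100−42.714)/3.2837 = 2.2492
df = 22
p-value (one-sided, H₁ greater) = 0.01742
At α=0.1: p < α → reject H₀

reject H₀: yes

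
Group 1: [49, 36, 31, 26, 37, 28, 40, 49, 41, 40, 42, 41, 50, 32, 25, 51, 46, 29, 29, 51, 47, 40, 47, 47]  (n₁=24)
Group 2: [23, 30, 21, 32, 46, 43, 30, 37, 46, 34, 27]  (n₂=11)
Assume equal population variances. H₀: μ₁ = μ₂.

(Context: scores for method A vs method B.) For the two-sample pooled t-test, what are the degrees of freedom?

df = n₁ + n₂ − 2 = 24 + 11 − 2 = 33

degrees of freedom = 33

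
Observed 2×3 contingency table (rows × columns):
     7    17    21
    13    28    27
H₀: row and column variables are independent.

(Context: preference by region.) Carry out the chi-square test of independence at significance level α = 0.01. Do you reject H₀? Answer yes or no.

reject H₀: no

Row totals [45, 68], col totals [20, 45, 48], n=113
χ² = (7−7.96)²/7.96 + (17−17.92)²/17.92 + (21−19.12)²/19.12 + (13−12.04)²/12.04 + (28−27.08)²/27.08 + (27−28.88)²/28.88 = 0.5816
df = 2
p-value (upper-tail) = 0.74768
At α=0.01: p ≥ α → fail to reject H₀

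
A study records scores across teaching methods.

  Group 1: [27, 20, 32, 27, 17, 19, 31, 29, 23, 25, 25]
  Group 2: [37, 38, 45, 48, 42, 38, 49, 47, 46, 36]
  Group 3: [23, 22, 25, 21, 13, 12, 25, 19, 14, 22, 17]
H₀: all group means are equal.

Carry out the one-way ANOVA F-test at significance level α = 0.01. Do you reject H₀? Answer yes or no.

reject H₀: yes

Group means [25.00, 42.60, 19.36], grand mean 28.562
SSB = Σnᵢ(x̄ᵢ−x̄)² = 3040.930; SSW = ΣΣ(x−x̄ᵢ)² = 684.945
MSB = 3040.930/2 = 1520.4648; MSW = 684.945/29 = 23.6188
F = MSB/MSW = 64.3752
df = (2, 29)
p-value (upper-tail) = 0.00000
At α=0.01: p < α → reject H₀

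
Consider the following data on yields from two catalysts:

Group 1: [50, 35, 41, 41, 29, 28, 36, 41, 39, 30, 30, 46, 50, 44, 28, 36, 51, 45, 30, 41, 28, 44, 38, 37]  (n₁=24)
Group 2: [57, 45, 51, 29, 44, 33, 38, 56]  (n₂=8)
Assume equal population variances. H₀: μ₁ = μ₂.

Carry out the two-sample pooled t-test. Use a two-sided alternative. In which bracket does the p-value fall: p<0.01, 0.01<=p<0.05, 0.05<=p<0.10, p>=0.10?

x̄₁=38.250, s₁=7.426, n₁=24
x̄₂=44.125, s₂=10.316, n₂=8
s_p² = [23·7.426² + 7·10.316²]/30 = 67.1125
SE = √(s_p²·(1/24+1/8)) = 3.3445
t = (38.250−44.125)/3.3445 = -1.7566
df = 30
p-value (two-sided) = 0.08918
→ bracket: 0.05<=p<0.10

p-value bracket: 0.05<=p<0.10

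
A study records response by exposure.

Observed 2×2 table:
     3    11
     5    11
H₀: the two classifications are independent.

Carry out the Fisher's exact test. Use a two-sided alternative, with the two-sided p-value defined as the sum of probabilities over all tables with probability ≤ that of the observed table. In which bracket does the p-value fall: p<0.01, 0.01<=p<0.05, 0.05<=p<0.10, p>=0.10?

Margins: r₁=14, r₂=16, c₁=8, c₂=22, n=30
p_obs = C(14,3)·C(16,5)/C(30,8); sum pmf over tables with pmf ≤ p_obs
p-value (two-sided) = 0.68873
→ bracket: p>=0.10

p-value bracket: p>=0.10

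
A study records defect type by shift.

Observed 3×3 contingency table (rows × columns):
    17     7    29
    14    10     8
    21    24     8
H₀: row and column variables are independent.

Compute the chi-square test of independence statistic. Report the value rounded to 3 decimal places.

test statistic = 23.516

Row totals [53, 32, 53], col totals [52, 41, 45], n=138
χ² = (17−19.97)²/19.97 + (7−15.75)²/15.75 + (29−17.28)²/17.28 + (14−12.06)²/12.06 + (10−9.51)²/9.51 + (8−10.43)²/10.43 + (21−19.97)²/19.97 + (24−15.75)²/15.75 + (8−17.28)²/17.28 = 23.5159
df = 4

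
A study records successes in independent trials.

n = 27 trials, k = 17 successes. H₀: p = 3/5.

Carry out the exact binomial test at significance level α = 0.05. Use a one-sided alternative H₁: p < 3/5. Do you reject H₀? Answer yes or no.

reject H₀: no

Exact binomial: n=27, k=17, p₀=3/5=0.6000
P(X≤17) from Σ C(n,i)·p₀^i·(1−p₀)^(n−i)
p-value (one-sided, H₁ less) = 0.69127
At α=0.05: p ≥ α → fail to reject H₀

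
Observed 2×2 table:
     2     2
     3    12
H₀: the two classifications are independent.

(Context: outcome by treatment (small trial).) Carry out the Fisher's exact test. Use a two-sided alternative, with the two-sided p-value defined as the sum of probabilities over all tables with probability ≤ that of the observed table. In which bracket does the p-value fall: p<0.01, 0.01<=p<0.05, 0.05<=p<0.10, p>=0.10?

p-value bracket: p>=0.10

Margins: r₁=4, r₂=15, c₁=5, c₂=14, n=19
p_obs = C(4,2)·C(15,3)/C(19,5); sum pmf over tables with pmf ≤ p_obs
p-value (two-sided) = 0.27219
→ bracket: p>=0.10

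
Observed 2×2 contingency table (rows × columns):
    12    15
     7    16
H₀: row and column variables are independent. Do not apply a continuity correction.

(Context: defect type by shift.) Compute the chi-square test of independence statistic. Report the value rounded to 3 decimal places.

test statistic = 1.035

Row totals [27, 23], col totals [19, 31], n=50
χ² = (12−10.26)²/10.26 + (15−16.74)²/16.74 + (7−8.74)²/8.74 + (16−14.26)²/14.26 = 1.0347
df = 1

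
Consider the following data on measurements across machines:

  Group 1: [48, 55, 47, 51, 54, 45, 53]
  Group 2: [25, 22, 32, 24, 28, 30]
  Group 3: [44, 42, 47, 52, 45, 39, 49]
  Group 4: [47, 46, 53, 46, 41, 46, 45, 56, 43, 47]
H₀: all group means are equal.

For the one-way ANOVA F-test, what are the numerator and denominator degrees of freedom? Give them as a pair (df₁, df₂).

k = 4 groups, N = 30 total
df = (k−1, N−k) = (4−1, 30−4) = (3, 26)

degrees of freedom = [3, 26]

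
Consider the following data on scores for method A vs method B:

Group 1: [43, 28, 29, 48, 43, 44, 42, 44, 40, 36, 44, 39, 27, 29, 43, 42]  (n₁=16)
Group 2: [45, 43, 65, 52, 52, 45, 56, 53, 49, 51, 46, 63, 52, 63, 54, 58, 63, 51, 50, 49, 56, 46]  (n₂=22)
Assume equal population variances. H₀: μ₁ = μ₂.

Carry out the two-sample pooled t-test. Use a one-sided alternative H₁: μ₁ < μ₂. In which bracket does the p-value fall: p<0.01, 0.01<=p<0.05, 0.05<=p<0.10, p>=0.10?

x̄₁=38.812, s₁=6.814, n₁=16
x̄₂=52.818, s₂=6.419, n₂=22
s_p² = [15·6.814² + 21·6.419²]/36 = 43.3808
SE = √(s_p²·(1/16+1/22)) = 2.1641
t = (38.812−52.818)/2.1641 = -6.4719
df = 36
p-value (one-sided, H₁ less) = 0.00000
→ bracket: p<0.01

p-value bracket: p<0.01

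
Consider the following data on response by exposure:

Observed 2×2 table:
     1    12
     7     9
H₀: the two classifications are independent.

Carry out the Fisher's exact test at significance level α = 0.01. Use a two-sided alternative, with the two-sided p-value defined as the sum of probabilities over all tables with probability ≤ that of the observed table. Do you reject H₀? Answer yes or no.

reject H₀: no

Margins: r₁=13, r₂=16, c₁=8, c₂=21, n=29
p_obs = C(13,1)·C(16,7)/C(29,8); sum pmf over tables with pmf ≤ p_obs
p-value (two-sided) = 0.04434
At α=0.01: p ≥ α → fail to reject H₀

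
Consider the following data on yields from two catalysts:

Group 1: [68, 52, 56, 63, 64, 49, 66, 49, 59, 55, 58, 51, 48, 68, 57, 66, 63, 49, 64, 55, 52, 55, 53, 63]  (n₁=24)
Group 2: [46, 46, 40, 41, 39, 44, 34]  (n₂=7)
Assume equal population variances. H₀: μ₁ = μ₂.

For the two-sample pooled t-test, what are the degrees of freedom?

degrees of freedom = 29

df = n₁ + n₂ − 2 = 24 + 7 − 2 = 29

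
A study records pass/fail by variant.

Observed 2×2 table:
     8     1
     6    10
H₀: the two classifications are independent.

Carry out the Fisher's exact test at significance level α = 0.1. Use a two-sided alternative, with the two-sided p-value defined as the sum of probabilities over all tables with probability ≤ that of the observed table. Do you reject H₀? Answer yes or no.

reject H₀: yes

Margins: r₁=9, r₂=16, c₁=14, c₂=11, n=25
p_obs = C(9,8)·C(16,6)/C(25,14); sum pmf over tables with pmf ≤ p_obs
p-value (two-sided) = 0.03301
At α=0.1: p < α → reject H₀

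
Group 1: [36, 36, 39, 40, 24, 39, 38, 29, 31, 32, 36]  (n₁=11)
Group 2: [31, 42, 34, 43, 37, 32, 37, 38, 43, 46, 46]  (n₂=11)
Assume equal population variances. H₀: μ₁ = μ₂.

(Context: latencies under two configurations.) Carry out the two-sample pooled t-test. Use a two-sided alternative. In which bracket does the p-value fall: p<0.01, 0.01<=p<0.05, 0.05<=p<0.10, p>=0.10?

p-value bracket: 0.05<=p<0.10

x̄₁=34.545, s₁=4.987, n₁=11
x̄₂=39.000, s₂=5.348, n₂=11
s_p² = [10·4.987² + 10·5.348²]/20 = 26.7364
SE = √(s_p²·(1/11+1/11)) = 2.2048
t = (34.545−39.000)/2.2048 = -2.0204
df = 20
p-value (two-sided) = 0.05694
→ bracket: 0.05<=p<0.10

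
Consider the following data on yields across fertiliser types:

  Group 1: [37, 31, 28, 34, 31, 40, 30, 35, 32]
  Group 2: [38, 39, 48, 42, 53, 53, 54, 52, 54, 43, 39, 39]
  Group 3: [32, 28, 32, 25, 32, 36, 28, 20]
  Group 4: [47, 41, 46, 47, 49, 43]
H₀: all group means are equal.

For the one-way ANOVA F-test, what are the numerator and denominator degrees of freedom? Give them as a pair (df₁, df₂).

k = 4 groups, N = 35 total
df = (k−1, N−k) = (4−1, 35−4) = (3, 31)

degrees of freedom = [3, 31]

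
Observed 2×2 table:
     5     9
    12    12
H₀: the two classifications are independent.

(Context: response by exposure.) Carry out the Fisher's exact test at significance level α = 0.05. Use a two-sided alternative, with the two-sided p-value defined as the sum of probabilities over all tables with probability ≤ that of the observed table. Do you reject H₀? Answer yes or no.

Margins: r₁=14, r₂=24, c₁=17, c₂=21, n=38
p_obs = C(14,5)·C(24,12)/C(38,17); sum pmf over tables with pmf ≤ p_obs
p-value (two-sided) = 0.50568
At α=0.05: p ≥ α → fail to reject H₀

reject H₀: no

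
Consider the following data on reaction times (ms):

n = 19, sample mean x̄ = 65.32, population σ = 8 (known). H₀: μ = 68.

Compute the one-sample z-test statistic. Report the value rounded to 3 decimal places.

SE = σ/√n = 8/√19 = 1.8353
z = (x̄−μ₀)/SE = (65.32−68)/1.8353 = -1.4602

test statistic = -1.460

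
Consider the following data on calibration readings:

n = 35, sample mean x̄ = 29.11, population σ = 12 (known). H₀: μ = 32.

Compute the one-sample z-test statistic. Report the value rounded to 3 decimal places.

SE = σ/√n = 12/√35 = 2.0284
z = (x̄−μ₀)/SE = (29.11−32)/2.0284 = -1.4248

test statistic = -1.425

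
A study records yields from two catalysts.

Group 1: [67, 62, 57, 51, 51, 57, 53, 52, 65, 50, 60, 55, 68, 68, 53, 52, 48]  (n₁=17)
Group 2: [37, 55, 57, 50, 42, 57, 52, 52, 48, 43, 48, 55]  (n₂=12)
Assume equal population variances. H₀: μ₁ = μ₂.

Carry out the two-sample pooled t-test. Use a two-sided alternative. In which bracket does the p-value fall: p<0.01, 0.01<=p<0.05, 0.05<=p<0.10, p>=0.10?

p-value bracket: p<0.01

x̄₁=57.000, s₁=6.745, n₁=17
x̄₂=49.667, s₂=6.358, n₂=12
s_p² = [16·6.745² + 11·6.358²]/27 = 43.4321
SE = √(s_p²·(1/17+1/12)) = 2.4848
t = (57.000−49.667)/2.4848 = 2.9513
df = 27
p-value (two-sided) = 0.00647
→ bracket: p<0.01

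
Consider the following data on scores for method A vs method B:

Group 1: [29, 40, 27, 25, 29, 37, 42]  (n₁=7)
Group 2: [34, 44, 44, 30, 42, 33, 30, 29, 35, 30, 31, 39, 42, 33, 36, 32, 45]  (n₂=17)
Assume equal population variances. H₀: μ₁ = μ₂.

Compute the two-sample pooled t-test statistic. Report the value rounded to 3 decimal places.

test statistic = -1.157

x̄₁=32.714, s₁=6.800, n₁=7
x̄₂=35.824, s₂=5.648, n₂=17
s_p² = [6·6.800² + 16·5.648²]/22 = 35.8136
SE = √(s_p²·(1/7+1/17)) = 2.6875
t = (32.714−35.824)/2.6875 = -1.1569
df = 22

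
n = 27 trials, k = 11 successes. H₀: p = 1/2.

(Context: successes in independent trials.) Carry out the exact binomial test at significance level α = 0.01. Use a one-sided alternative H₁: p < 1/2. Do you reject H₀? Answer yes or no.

reject H₀: no

Exact binomial: n=27, k=11, p₀=1/2=0.5000
P(X≤11) from Σ C(n,i)·p₀^i·(1−p₀)^(n−i)
p-value (one-sided, H₁ less) = 0.22103
At α=0.01: p ≥ α → fail to reject H₀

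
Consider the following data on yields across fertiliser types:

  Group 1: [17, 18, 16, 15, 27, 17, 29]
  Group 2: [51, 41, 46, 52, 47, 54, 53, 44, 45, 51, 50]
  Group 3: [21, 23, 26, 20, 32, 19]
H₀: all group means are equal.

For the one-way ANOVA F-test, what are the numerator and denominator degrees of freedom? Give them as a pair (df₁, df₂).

degrees of freedom = [2, 21]

k = 3 groups, N = 24 total
df = (k−1, N−k) = (3−1, 24−3) = (2, 21)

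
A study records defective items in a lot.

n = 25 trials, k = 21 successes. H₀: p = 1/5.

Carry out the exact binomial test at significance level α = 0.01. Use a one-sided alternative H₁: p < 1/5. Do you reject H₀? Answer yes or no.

reject H₀: no

Exact binomial: n=25, k=21, p₀=1/5=0.2000
P(X≤21) from Σ C(n,i)·p₀^i·(1−p₀)^(n−i)
p-value (one-sided, H₁ less) = 1.00000
At α=0.01: p ≥ α → fail to reject H₀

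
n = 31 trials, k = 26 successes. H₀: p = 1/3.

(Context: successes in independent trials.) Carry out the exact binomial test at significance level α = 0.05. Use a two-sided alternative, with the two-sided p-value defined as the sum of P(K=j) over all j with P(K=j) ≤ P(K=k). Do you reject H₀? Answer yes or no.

reject H₀: yes

Exact binomial: n=31, k=26, p₀=1/3=0.3333
P(X=j) = C(n,j)·p₀^j·(1−p₀)^(n−j); p = Σ P(X=j) over j with P(X=j) ≤ P(X=26)
p-value (two-sided) = 0.00000
At α=0.05: p < α → reject H₀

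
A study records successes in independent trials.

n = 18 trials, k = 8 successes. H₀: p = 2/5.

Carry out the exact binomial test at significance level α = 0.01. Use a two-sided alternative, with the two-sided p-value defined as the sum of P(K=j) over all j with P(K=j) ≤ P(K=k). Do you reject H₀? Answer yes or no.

reject H₀: no

Exact binomial: n=18, k=8, p₀=2/5=0.4000
P(X=j) = C(n,j)·p₀^j·(1−p₀)^(n−j); p = Σ P(X=j) over j with P(X=j) ≤ P(X=8)
p-value (two-sided) = 0.81084
At α=0.01: p ≥ α → fail to reject H₀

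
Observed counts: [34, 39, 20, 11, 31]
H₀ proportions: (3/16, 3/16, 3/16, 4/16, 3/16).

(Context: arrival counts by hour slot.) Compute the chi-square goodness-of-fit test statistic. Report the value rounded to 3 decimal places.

n = 135; E_i = n·p_i = [25.31, 25.31, 25.31, 33.75, 25.31]
χ² = (34−25.31)²/25.31 + (39−25.31)²/25.31 + (20−25.31)²/25.31 + (11−33.75)²/33.75 + (31−25.31)²/25.31 = 28.1111
df = 4

test statistic = 28.111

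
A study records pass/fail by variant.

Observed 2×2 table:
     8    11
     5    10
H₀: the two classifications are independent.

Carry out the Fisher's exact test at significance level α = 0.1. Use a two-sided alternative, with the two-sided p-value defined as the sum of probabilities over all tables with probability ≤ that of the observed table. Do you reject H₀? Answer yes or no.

reject H₀: no

Margins: r₁=19, r₂=15, c₁=13, c₂=21, n=34
p_obs = C(19,8)·C(15,5)/C(34,13); sum pmf over tables with pmf ≤ p_obs
p-value (two-sided) = 0.72824
At α=0.1: p ≥ α → fail to reject H₀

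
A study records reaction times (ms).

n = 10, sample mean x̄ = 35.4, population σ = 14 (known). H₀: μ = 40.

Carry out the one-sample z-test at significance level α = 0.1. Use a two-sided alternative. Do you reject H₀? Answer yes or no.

SE = σ/√n = 14/√10 = 4.4272
z = (x̄−μ₀)/SE = (35.4−40)/4.4272 = -1.0390
p-value (two-sided) = 0.29879
At α=0.1: p ≥ α → fail to reject H₀

reject H₀: no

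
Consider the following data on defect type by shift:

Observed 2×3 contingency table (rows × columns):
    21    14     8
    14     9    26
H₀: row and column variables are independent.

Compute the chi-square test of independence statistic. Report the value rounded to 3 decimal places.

Row totals [43, 49], col totals [35, 23, 34], n=92
χ² = (21−16.36)²/16.36 + (14−10.75)²/10.75 + (8−15.89)²/15.89 + (14−18.64)²/18.64 + (9−12.25)²/12.25 + (26−18.11)²/18.11 = 11.6747
df = 2

test statistic = 11.675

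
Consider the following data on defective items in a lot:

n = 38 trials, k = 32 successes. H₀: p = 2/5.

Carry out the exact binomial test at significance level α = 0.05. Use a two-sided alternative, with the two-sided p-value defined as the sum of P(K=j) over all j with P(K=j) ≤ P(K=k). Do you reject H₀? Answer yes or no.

Exact binomial: n=38, k=32, p₀=2/5=0.4000
P(X=j) = C(n,j)·p₀^j·(1−p₀)^(n−j); p = Σ P(X=j) over j with P(X=j) ≤ P(X=32)
p-value (two-sided) = 0.00000
At α=0.05: p < α → reject H₀

reject H₀: yes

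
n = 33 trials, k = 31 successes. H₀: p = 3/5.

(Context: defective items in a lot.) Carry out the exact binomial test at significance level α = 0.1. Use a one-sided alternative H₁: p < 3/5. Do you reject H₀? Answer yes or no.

reject H₀: no

Exact binomial: n=33, k=31, p₀=3/5=0.6000
P(X≤31) from Σ C(n,i)·p₀^i·(1−p₀)^(n−i)
p-value (one-sided, H₁ less) = 1.00000
At α=0.1: p ≥ α → fail to reject H₀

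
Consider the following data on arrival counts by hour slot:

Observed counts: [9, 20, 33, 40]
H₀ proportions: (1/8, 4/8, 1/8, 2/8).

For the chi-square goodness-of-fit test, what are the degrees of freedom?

degrees of freedom = 3

df = k − 1 = 4 − 1 = 3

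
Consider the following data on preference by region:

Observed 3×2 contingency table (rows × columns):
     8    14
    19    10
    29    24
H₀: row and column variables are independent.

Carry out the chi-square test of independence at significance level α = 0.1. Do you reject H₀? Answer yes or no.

Row totals [22, 29, 53], col totals [56, 48], n=104
χ² = (8−11.85)²/11.85 + (14−10.15)²/10.15 + (19−15.62)²/15.62 + (10−13.38)²/13.38 + (29−28.54)²/28.54 + (24−24.46)²/24.46 = 4.3113
df = 2
p-value (upper-tail) = 0.11583
At α=0.1: p ≥ α → fail to reject H₀

reject H₀: no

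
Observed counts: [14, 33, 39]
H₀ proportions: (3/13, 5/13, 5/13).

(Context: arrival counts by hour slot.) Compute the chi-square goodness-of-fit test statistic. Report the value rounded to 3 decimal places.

n = 86; E_i = n·p_i = [19.85, 33.08, 33.08]
χ² = (14−19.85)²/19.85 + (33−33.08)²/33.08 + (39−33.08)²/33.08 = 2.7829
df = 2

test statistic = 2.783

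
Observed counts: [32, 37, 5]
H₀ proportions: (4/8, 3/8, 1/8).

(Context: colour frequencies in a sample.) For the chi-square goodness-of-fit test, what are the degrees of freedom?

df = k − 1 = 3 − 1 = 2

degrees of freedom = 2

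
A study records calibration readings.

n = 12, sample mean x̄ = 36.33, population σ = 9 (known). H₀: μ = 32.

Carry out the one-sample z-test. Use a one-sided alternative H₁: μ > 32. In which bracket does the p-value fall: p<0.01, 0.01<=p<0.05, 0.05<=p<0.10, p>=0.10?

SE = σ/√n = 9/√12 = 2.5981
z = (x̄−μ₀)/SE = (36.33−32)/2.5981 = 1.6666
p-value (one-sided, H₁ greater) = 0.04780
→ bracket: 0.01<=p<0.05

p-value bracket: 0.01<=p<0.05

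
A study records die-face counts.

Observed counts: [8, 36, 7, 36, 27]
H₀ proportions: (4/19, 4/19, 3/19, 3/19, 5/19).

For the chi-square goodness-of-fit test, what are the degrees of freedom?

df = k − 1 = 5 − 1 = 4

degrees of freedom = 4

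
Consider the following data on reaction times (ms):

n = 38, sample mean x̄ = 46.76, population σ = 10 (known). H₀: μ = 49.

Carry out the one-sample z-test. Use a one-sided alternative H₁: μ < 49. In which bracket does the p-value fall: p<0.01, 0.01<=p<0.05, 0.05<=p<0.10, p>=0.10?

p-value bracket: 0.05<=p<0.10

SE = σ/√n = 10/√38 = 1.6222
z = (x̄−μ₀)/SE = (46.76−49)/1.6222 = -1.3808
p-value (one-sided, H₁ less) = 0.08367
→ bracket: 0.05<=p<0.10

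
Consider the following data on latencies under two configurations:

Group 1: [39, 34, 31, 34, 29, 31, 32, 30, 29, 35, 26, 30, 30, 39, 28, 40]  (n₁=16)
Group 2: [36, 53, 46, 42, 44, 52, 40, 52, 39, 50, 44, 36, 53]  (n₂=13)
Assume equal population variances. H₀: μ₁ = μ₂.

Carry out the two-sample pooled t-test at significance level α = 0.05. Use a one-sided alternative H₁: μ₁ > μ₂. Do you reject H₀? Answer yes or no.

x̄₁=32.312, s₁=4.175, n₁=16
x̄₂=45.154, s₂=6.362, n₂=13
s_p² = [15·4.175² + 12·6.362²]/27 = 27.6715
SE = √(s_p²·(1/16+1/13)) = 1.9642
t = (32.312−45.154)/1.9642 = -6.5377
df = 27
p-value (one-sided, H₁ greater) = 1.00000
At α=0.05: p ≥ α → fail to reject H₀

reject H₀: no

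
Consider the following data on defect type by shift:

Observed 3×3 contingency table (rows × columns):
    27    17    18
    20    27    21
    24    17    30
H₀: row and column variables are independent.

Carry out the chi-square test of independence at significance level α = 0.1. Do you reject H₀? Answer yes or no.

Row totals [62, 68, 71], col totals [71, 61, 69], n=201
χ² = (27−21.90)²/21.90 + (17−18.82)²/18.82 + (18−21.28)²/21.28 + (20−24.02)²/24.02 + (27−20.64)²/20.64 + (21−23.34)²/23.34 + (24−25.08)²/25.08 + (17−21.55)²/21.55 + (30−24.37)²/24.37 = 7.0444
df = 4
p-value (upper-tail) = 0.13356
At α=0.1: p ≥ α → fail to reject H₀

reject H₀: no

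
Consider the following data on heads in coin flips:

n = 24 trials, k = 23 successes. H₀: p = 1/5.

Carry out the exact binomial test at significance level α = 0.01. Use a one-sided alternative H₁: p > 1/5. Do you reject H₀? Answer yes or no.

reject H₀: yes

Exact binomial: n=24, k=23, p₀=1/5=0.2000
P(X≥23) from Σ C(n,i)·p₀^i·(1−p₀)^(n−i)
p-value (one-sided, H₁ greater) = 0.00000
At α=0.01: p < α → reject H₀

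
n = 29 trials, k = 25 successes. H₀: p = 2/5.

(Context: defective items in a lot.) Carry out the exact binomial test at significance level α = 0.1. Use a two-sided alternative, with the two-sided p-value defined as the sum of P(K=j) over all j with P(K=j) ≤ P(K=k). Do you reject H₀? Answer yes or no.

reject H₀: yes

Exact binomial: n=29, k=25, p₀=2/5=0.4000
P(X=j) = C(n,j)·p₀^j·(1−p₀)^(n−j); p = Σ P(X=j) over j with P(X=j) ≤ P(X=25)
p-value (two-sided) = 0.00000
At α=0.1: p < α → reject H₀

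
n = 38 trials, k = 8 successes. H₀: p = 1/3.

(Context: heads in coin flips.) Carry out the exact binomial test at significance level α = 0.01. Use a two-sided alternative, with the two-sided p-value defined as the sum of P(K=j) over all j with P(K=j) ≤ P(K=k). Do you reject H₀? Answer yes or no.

reject H₀: no

Exact binomial: n=38, k=8, p₀=1/3=0.3333
P(X=j) = C(n,j)·p₀^j·(1−p₀)^(n−j); p = Σ P(X=j) over j with P(X=j) ≤ P(X=8)
p-value (two-sided) = 0.12280
At α=0.01: p ≥ α → fail to reject H₀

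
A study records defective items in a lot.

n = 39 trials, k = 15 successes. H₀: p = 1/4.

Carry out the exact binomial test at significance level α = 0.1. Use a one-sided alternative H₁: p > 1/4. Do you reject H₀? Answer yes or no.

Exact binomial: n=39, k=15, p₀=1/4=0.2500
P(X≥15) from Σ C(n,i)·p₀^i·(1−p₀)^(n−i)
p-value (one-sided, H₁ greater) = 0.04387
At α=0.1: p < α → reject H₀

reject H₀: yes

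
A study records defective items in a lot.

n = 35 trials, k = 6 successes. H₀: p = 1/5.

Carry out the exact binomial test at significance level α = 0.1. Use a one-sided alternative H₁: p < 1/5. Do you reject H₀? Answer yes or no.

reject H₀: no

Exact binomial: n=35, k=6, p₀=1/5=0.2000
P(X≤6) from Σ C(n,i)·p₀^i·(1−p₀)^(n−i)
p-value (one-sided, H₁ less) = 0.43284
At α=0.1: p ≥ α → fail to reject H₀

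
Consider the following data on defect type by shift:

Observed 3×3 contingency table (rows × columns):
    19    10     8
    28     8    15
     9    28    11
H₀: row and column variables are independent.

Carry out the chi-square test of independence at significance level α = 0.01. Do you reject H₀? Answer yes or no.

Row totals [37, 51, 48], col totals [56, 46, 34], n=136
χ² = (19−15.24)²/15.24 + (10−12.51)²/12.51 + (8−9.25)²/9.25 + (28−21.00)²/21.00 + (8−17.25)²/17.25 + (15−12.75)²/12.75 + (9−19.76)²/19.76 + (28−16.24)²/16.24 + (11−12.00)²/12.00 = 23.7664
df = 4
p-value (upper-tail) = 0.00009
At α=0.01: p < α → reject H₀

reject H₀: yes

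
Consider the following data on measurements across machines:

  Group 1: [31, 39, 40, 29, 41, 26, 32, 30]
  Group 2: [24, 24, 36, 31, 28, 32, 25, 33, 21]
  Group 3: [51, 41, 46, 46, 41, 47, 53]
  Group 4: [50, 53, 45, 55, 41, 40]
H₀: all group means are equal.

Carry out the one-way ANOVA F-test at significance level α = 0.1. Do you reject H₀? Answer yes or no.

Group means [33.50, 28.22, 46.43, 47.33], grand mean 37.700
SSB = Σnᵢ(x̄ᵢ−x̄)² = 2039.697; SSW = ΣΣ(x−x̄ᵢ)² = 750.603
MSB = 2039.697/3 = 679.8989; MSW = 750.603/26 = 28.8694
F = MSB/MSW = 23.5509
df = (3, 26)
p-value (upper-tail) = 0.00000
At α=0.1: p < α → reject H₀

reject H₀: yes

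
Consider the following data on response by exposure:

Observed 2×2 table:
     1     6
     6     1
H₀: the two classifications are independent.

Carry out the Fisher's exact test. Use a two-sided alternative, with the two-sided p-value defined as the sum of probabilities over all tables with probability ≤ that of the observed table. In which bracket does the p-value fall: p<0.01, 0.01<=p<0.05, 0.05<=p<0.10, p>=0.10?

p-value bracket: 0.01<=p<0.05

Margins: r₁=7, r₂=7, c₁=7, c₂=7, n=14
p_obs = C(7,1)·C(7,6)/C(14,7); sum pmf over tables with pmf ≤ p_obs
p-value (two-sided) = 0.02914
→ bracket: 0.01<=p<0.05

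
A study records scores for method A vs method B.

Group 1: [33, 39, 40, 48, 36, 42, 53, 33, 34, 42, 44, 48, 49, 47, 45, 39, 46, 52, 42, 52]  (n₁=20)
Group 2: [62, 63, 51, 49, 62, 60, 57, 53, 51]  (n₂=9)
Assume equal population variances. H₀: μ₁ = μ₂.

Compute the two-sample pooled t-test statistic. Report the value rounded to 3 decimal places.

x̄₁=43.200, s₁=6.288, n₁=20
x̄₂=56.444, s₂=5.525, n₂=9
s_p² = [19·6.288² + 8·5.525²]/27 = 36.8675
SE = √(s_p²·(1/20+1/9)) = 2.4372
t = (43.200−56.444)/2.4372 = -5.4344
df = 27

test statistic = -5.434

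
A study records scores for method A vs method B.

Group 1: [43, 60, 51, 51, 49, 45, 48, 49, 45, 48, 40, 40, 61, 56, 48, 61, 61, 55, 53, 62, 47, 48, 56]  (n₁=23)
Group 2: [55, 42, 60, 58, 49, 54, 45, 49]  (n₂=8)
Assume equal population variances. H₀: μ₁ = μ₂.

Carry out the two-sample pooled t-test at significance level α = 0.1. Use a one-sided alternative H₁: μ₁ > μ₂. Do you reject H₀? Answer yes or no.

x̄₁=51.174, s₁=6.773, n₁=23
x̄₂=51.500, s₂=6.302, n₂=8
s_p² = [22·6.773² + 7·6.302²]/29 = 44.3898
SE = √(s_p²·(1/23+1/8)) = 2.7347
t = (51.174−51.500)/2.7347 = -0.1192
df = 29
p-value (one-sided, H₁ greater) = 0.54705
At α=0.1: p ≥ α → fail to reject H₀

reject H₀: no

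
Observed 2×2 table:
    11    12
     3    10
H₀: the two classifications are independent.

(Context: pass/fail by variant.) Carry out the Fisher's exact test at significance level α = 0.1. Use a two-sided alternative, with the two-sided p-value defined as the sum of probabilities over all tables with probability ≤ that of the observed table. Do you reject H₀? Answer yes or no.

Margins: r₁=23, r₂=13, c₁=14, c₂=22, n=36
p_obs = C(23,11)·C(13,3)/C(36,14); sum pmf over tables with pmf ≤ p_obs
p-value (two-sided) = 0.17504
At α=0.1: p ≥ α → fail to reject H₀

reject H₀: no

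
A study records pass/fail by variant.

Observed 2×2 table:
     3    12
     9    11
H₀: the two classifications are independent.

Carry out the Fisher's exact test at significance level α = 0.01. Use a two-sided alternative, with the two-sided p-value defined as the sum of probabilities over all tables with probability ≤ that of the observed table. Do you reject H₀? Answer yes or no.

reject H₀: no

Margins: r₁=15, r₂=20, c₁=12, c₂=23, n=35
p_obs = C(15,3)·C(20,9)/C(35,12); sum pmf over tables with pmf ≤ p_obs
p-value (two-sided) = 0.16292
At α=0.01: p ≥ α → fail to reject H₀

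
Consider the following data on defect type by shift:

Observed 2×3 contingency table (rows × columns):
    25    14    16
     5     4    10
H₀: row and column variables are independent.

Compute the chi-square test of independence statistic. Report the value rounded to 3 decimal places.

Row totals [55, 19], col totals [30, 18, 26], n=74
χ² = (25−22.30)²/22.30 + (14−13.38)²/13.38 + (16−19.32)²/19.32 + (5−7.70)²/7.70 + (4−4.62)²/4.62 + (10−6.68)²/6.68 = 3.6157
df = 2

test statistic = 3.616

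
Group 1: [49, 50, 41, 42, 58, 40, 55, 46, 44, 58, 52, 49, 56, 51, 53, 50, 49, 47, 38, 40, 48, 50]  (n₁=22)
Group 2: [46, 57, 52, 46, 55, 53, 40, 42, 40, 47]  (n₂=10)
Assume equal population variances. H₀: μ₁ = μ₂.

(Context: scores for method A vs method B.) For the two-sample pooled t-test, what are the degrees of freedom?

degrees of freedom = 30

df = n₁ + n₂ − 2 = 22 + 10 − 2 = 30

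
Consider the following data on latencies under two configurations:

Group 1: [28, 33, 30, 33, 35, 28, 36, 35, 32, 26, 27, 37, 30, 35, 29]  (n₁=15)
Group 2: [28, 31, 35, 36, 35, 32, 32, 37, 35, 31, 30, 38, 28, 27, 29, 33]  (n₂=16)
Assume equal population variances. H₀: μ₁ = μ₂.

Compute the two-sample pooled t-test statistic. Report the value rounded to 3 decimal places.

x̄₁=31.600, s₁=3.562, n₁=15
x̄₂=32.312, s₂=3.420, n₂=16
s_p² = [14·3.562² + 15·3.420²]/29 = 12.1737
SE = √(s_p²·(1/15+1/16)) = 1.2540
t = (31.600−32.312)/1.2540 = -0.5682
df = 29

test statistic = -0.568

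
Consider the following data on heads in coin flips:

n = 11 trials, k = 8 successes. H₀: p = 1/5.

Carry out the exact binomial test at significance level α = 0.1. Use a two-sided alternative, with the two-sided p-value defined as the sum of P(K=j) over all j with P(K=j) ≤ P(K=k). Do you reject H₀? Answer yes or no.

Exact binomial: n=11, k=8, p₀=1/5=0.2000
P(X=j) = C(n,j)·p₀^j·(1−p₀)^(n−j); p = Σ P(X=j) over j with P(X=j) ≤ P(X=8)
p-value (two-sided) = 0.00024
At α=0.1: p < α → reject H₀

reject H₀: yes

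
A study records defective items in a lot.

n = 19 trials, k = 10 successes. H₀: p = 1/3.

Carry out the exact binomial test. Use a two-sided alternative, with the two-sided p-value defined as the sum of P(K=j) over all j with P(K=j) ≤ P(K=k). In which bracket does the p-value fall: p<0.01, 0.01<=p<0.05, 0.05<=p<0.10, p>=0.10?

p-value bracket: 0.05<=p<0.10

Exact binomial: n=19, k=10, p₀=1/3=0.3333
P(X=j) = C(n,j)·p₀^j·(1−p₀)^(n−j); p = Σ P(X=j) over j with P(X=j) ≤ P(X=10)
p-value (two-sided) = 0.08879
→ bracket: 0.05<=p<0.10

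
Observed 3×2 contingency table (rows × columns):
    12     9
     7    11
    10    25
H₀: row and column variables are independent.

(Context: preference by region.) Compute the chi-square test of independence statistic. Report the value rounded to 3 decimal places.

test statistic = 4.497

Row totals [21, 18, 35], col totals [29, 45], n=74
χ² = (12−8.23)²/8.23 + (9−12.77)²/12.77 + (7−7.05)²/7.05 + (11−10.95)²/10.95 + (10−13.72)²/13.72 + (25−21.28)²/21.28 = 4.4968
df = 2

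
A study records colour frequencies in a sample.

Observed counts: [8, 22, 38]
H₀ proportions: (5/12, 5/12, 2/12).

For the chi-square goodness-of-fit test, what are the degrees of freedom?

degrees of freedom = 2

df = k − 1 = 3 − 1 = 2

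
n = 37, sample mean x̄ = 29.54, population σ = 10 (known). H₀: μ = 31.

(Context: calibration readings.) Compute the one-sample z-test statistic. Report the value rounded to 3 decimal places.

SE = σ/√n = 10/√37 = 1.6440
z = (x̄−μ₀)/SE = (29.54−31)/1.6440 = -0.8881

test statistic = -0.888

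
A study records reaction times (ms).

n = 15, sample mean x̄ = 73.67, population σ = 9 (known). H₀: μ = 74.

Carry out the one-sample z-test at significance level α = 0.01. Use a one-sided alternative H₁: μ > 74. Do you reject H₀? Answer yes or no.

SE = σ/√n = 9/√15 = 2.3238
z = (x̄−μ₀)/SE = (73.67−74)/2.3238 = -0.1420
p-value (one-sided, H₁ greater) = 0.55646
At α=0.01: p ≥ α → fail to reject H₀

reject H₀: no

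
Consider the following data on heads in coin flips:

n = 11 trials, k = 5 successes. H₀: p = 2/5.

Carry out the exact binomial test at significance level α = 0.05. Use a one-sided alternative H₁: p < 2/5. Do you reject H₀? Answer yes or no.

reject H₀: no

Exact binomial: n=11, k=5, p₀=2/5=0.4000
P(X≤5) from Σ C(n,i)·p₀^i·(1−p₀)^(n−i)
p-value (one-sided, H₁ less) = 0.75350
At α=0.05: p ≥ α → fail to reject H₀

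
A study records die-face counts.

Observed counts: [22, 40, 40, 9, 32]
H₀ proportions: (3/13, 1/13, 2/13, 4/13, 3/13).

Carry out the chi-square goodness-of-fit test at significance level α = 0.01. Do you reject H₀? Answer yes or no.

n = 143; E_i = n·p_i = [33.00, 11.00, 22.00, 44.00, 33.00]
χ² = (22−33.00)²/33.00 + (40−11.00)²/11.00 + (40−22.00)²/22.00 + (9−44.00)²/44.00 + (32−33.00)²/33.00 = 122.7197
df = 4
p-value (upper-tail) = 0.00000
At α=0.01: p < α → reject H₀

reject H₀: yes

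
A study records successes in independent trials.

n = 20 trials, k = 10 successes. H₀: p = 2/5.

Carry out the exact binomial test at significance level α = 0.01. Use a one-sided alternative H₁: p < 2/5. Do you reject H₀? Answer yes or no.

Exact binomial: n=20, k=10, p₀=2/5=0.4000
P(X≤10) from Σ C(n,i)·p₀^i·(1−p₀)^(n−i)
p-value (one-sided, H₁ less) = 0.87248
At α=0.01: p ≥ α → fail to reject H₀

reject H₀: no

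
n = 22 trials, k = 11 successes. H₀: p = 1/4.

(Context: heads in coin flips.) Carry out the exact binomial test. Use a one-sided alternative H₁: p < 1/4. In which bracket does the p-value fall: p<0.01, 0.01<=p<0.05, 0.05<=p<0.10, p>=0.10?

Exact binomial: n=22, k=11, p₀=1/4=0.2500
P(X≤11) from Σ C(n,i)·p₀^i·(1−p₀)^(n−i)
p-value (one-sided, H₁ less) = 0.99713
→ bracket: p>=0.10

p-value bracket: p>=0.10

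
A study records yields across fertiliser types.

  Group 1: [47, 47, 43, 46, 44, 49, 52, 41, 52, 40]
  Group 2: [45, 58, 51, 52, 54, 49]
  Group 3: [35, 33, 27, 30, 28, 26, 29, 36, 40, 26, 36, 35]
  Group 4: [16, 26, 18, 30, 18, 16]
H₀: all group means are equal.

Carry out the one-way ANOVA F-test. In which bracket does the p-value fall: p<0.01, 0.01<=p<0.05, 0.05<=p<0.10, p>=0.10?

Group means [46.10, 51.50, 31.75, 20.67], grand mean 37.500
SSB = Σnᵢ(x̄ᵢ−x̄)² = 4012.517; SSW = ΣΣ(x−x̄ᵢ)² = 667.983
MSB = 4012.517/3 = 1337.5056; MSW = 667.983/30 = 22.2661
F = MSB/MSW = 60.0691
df = (3, 30)
p-value (upper-tail) = 0.00000
→ bracket: p<0.01

p-value bracket: p<0.01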